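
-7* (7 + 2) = -63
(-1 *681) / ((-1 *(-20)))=-681 / 20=-34.05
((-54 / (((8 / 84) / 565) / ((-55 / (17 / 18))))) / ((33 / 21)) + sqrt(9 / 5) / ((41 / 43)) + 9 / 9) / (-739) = -201823667 / 12563 - 129 * sqrt(5) / 151495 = -16064.93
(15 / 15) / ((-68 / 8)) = -2 / 17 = -0.12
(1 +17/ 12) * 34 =493/ 6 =82.17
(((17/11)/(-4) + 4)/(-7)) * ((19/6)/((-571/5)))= 5035/351736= 0.01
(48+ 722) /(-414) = -1.86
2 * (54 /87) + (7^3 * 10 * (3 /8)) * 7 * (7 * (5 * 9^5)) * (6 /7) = 925092634797 /58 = 15949873013.74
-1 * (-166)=166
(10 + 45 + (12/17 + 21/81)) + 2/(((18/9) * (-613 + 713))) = 2569259/45900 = 55.98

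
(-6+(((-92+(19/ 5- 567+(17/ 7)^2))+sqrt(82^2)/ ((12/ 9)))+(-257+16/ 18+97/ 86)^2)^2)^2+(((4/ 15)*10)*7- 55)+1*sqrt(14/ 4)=sqrt(14)/ 2+7996642333584707063516413947330241291975778814525121/ 464079113569781073639055539360000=17231204981566779950.93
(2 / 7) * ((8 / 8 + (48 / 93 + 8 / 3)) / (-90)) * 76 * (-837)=29564 / 35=844.69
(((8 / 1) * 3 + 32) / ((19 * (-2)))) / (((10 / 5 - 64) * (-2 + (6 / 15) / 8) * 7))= -40 / 22971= -0.00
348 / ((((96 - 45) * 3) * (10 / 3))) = 58 / 85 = 0.68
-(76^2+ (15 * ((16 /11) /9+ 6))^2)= -14318.24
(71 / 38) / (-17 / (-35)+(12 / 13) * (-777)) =-32305 / 12392522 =-0.00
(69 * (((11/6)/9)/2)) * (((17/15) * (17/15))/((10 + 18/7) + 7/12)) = 0.69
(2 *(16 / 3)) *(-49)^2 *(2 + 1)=76832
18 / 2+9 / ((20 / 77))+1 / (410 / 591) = 7395 / 164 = 45.09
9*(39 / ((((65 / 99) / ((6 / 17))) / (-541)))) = -8676558 / 85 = -102077.15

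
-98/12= -49/6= -8.17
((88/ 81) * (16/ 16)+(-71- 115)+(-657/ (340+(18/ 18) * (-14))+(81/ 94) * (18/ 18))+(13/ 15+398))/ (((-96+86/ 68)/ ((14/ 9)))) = -314280866396/ 89944315245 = -3.49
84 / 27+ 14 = 17.11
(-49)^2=2401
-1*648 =-648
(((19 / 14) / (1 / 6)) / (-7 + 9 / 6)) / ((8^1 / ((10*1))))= -285 / 154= -1.85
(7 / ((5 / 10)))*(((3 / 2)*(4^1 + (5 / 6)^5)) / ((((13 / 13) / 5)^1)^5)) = 288873.22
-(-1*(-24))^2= -576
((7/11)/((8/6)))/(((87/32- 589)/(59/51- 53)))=148064/3508307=0.04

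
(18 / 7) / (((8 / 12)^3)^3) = 177147 / 1792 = 98.85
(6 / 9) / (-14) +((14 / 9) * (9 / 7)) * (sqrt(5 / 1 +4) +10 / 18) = 445 / 63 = 7.06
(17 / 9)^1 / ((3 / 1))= 17 / 27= 0.63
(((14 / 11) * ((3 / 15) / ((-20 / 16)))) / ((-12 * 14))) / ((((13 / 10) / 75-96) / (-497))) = 0.01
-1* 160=-160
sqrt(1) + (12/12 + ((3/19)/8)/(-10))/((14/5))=5773/4256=1.36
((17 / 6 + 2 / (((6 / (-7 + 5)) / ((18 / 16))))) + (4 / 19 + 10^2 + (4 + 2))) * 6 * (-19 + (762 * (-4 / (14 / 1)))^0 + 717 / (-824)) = -383920359 / 31312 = -12261.13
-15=-15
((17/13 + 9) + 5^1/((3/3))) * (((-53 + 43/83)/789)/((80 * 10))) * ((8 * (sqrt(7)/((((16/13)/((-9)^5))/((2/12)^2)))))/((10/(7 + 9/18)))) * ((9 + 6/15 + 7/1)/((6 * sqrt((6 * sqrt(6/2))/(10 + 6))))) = 6477275079 * sqrt(14) * 3^(1/4)/349264000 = 91.32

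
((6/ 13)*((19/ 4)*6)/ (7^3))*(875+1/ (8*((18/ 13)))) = 33.56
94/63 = 1.49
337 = 337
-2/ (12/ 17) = -17/ 6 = -2.83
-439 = -439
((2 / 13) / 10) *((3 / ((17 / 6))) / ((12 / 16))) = 24 / 1105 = 0.02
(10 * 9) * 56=5040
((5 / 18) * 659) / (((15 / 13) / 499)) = 4274933 / 54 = 79165.43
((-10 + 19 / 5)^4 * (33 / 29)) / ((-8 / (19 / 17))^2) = 11001905673 / 335240000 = 32.82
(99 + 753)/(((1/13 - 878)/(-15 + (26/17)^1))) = 2536404/194021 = 13.07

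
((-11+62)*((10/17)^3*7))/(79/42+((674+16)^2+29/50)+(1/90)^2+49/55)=13097700000/85817295922937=0.00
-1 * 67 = -67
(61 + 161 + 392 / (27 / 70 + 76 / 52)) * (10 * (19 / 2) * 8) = 329997.33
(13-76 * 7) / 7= -519 / 7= -74.14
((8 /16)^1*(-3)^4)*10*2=810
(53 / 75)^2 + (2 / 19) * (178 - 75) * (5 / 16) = 3323843 / 855000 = 3.89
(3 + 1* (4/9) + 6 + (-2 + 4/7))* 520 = 262600/63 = 4168.25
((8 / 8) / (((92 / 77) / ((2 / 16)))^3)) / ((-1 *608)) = -456533 / 242402459648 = -0.00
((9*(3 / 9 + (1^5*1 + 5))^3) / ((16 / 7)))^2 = 2305248169 / 2304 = 1000541.74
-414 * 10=-4140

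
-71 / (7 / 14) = -142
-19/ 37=-0.51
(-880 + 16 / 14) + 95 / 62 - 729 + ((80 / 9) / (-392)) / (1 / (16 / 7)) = -307450865 / 191394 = -1606.38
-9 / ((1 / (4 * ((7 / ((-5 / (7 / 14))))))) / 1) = 126 / 5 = 25.20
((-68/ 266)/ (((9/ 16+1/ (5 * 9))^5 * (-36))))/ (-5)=-36548444160000/ 1758984935931433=-0.02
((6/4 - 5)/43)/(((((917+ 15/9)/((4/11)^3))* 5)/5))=-168/39433537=-0.00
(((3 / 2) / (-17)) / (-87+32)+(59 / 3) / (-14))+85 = 83.60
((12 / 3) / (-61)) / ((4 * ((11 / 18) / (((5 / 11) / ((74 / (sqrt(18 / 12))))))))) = -45 * sqrt(6) / 546194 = -0.00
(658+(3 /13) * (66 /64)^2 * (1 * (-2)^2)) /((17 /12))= 6579273 /14144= 465.16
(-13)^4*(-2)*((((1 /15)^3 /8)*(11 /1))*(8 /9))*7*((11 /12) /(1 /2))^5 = -354182876047 /118098000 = -2999.06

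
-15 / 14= -1.07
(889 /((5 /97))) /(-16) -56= -90713 /80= -1133.91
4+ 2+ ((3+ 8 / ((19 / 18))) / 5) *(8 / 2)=14.46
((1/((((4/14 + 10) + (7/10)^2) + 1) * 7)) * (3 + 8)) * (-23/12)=-6325/24729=-0.26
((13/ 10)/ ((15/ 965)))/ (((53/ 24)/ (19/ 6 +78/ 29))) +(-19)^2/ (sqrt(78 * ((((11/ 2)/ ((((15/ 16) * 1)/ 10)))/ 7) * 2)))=361 * sqrt(1001)/ 1144 +5113342/ 23055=231.77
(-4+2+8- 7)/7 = -1/7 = -0.14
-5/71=-0.07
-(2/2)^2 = -1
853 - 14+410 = 1249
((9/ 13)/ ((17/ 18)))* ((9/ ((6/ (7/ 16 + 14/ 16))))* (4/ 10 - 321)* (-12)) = 24540327/ 4420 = 5552.11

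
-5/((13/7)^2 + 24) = -0.18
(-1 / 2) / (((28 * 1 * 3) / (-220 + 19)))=67 / 56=1.20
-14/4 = -7/2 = -3.50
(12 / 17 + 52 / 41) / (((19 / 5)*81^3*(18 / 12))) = 13760 / 21113619489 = 0.00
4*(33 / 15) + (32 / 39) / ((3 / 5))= 5948 / 585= 10.17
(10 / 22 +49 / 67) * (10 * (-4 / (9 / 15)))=-174800 / 2211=-79.06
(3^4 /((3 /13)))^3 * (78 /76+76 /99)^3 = 18235266113462931 /73034632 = 249679715.14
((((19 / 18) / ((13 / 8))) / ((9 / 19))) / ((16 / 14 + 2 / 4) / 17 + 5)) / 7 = 49096 / 1277289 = 0.04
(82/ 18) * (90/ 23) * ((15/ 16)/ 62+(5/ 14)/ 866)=9574525/ 34577648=0.28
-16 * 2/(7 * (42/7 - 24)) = 16/63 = 0.25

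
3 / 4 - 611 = -2441 / 4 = -610.25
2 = 2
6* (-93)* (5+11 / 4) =-8649 / 2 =-4324.50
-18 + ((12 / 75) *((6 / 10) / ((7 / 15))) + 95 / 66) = -16.35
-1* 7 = -7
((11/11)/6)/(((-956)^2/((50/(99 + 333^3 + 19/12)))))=25/101244379435084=0.00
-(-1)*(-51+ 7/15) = -758/15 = -50.53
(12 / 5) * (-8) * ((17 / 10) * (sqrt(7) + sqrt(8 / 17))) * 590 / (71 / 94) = -9051072 * sqrt(7) / 355 - 1064832 * sqrt(34) / 355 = -84946.11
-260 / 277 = -0.94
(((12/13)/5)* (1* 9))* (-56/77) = -864/715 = -1.21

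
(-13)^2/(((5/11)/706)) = 1312454/5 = 262490.80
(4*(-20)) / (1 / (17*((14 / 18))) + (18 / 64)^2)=-1949696 / 3771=-517.02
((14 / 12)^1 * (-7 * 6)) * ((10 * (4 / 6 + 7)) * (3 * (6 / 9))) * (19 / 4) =-107065 / 3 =-35688.33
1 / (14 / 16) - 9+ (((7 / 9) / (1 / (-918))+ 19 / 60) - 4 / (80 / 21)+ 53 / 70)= -4331 / 6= -721.83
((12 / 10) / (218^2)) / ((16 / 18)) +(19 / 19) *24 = 24.00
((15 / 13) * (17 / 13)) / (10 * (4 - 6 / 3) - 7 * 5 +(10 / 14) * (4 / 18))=-189 / 1859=-0.10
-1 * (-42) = 42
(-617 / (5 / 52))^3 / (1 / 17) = -561454341467968 / 125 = -4491634731743.74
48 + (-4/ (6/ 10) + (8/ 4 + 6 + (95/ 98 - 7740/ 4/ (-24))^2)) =3091862947/ 460992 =6706.98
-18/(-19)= 18/19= 0.95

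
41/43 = 0.95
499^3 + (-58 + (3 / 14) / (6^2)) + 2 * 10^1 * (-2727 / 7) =20872933129 / 168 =124243649.58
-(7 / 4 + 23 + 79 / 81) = -8335 / 324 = -25.73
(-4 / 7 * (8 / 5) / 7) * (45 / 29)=-288 / 1421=-0.20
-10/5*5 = -10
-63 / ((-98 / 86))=387 / 7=55.29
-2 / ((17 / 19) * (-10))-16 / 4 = -321 / 85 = -3.78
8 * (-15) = -120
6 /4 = 3 /2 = 1.50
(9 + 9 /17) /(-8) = -81 /68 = -1.19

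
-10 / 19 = -0.53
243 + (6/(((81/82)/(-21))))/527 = 1151401/4743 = 242.76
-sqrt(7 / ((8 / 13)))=-sqrt(182) / 4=-3.37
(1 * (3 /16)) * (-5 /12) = -5 /64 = -0.08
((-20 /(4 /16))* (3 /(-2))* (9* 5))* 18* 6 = 583200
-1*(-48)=48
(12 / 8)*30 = 45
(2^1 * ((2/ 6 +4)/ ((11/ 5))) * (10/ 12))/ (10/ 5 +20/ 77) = 2275/ 1566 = 1.45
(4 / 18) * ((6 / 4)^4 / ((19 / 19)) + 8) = 2.90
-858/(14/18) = -7722/7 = -1103.14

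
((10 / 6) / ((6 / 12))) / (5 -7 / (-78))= 260 / 397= 0.65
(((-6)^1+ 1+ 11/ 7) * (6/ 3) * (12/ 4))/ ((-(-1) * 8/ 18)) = -324/ 7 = -46.29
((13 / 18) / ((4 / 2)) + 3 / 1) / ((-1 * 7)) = -121 / 252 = -0.48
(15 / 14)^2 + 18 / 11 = 2.78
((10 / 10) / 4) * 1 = 1 / 4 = 0.25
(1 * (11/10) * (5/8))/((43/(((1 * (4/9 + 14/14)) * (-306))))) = -7.07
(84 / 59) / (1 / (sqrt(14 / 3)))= 28*sqrt(42) / 59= 3.08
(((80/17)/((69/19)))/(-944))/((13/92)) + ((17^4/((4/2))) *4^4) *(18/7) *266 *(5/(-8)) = -178775217167420/39117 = -4570269120.01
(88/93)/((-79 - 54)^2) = 88/1645077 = 0.00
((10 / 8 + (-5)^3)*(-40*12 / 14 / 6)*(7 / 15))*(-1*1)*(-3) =990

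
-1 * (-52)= 52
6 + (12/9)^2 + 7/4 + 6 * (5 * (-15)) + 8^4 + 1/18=3655.58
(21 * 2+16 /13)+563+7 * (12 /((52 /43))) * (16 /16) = 8784 /13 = 675.69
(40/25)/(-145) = -8/725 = -0.01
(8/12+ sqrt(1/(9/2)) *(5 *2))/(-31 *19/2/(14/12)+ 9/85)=-2975 *sqrt(2)/225198-595/225198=-0.02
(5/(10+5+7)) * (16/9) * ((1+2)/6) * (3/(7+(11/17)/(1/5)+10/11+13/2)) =680/19797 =0.03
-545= -545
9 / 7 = 1.29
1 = 1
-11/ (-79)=11/ 79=0.14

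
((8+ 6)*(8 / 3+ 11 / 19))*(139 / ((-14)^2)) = 25715 / 798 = 32.22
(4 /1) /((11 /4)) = 16 /11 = 1.45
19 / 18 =1.06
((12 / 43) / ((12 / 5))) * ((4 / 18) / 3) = 10 / 1161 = 0.01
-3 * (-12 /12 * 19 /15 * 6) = 114 /5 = 22.80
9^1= 9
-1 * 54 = -54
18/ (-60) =-3/ 10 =-0.30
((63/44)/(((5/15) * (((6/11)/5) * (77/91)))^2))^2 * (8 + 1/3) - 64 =590407439411/30976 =19060157.52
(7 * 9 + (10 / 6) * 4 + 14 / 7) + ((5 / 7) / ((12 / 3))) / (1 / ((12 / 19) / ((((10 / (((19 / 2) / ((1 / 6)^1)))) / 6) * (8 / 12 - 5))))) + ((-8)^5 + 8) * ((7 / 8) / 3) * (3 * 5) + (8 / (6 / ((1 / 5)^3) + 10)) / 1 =-143254.21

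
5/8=0.62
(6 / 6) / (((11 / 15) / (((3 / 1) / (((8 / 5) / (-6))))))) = -675 / 44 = -15.34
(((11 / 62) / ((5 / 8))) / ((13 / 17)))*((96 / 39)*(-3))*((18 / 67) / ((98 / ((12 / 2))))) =-3877632 / 85998185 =-0.05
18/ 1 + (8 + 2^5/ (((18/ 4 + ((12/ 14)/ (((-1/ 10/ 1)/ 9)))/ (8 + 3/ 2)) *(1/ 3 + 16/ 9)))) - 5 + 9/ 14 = 26149/ 1498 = 17.46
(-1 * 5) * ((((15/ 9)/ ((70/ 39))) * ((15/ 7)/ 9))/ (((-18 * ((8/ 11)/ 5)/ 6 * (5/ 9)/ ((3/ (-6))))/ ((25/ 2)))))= -89375/ 3136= -28.50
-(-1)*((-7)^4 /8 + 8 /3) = 7267 /24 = 302.79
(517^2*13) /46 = 3474757 /46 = 75538.20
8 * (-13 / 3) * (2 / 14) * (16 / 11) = -1664 / 231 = -7.20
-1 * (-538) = 538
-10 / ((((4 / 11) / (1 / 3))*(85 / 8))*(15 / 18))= -88 / 85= -1.04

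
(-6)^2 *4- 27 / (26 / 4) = 1818 / 13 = 139.85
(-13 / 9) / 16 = -13 / 144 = -0.09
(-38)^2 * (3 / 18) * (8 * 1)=5776 / 3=1925.33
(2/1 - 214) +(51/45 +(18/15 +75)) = -404/3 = -134.67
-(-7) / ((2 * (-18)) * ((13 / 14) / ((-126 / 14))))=49 / 26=1.88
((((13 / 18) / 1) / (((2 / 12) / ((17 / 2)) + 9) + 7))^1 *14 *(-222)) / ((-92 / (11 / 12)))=629629 / 450984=1.40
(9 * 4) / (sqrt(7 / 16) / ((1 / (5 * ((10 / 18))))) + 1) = -46656 / 3079 + 32400 * sqrt(7) / 3079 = 12.69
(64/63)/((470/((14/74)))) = 32/78255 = 0.00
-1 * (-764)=764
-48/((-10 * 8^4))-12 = -30717/2560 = -12.00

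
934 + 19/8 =7491/8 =936.38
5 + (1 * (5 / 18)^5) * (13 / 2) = 18936305 / 3779136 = 5.01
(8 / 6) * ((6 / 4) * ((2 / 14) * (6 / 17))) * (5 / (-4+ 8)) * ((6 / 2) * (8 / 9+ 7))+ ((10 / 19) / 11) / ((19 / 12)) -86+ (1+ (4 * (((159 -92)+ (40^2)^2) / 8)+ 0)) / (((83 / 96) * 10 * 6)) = 4822757863489 / 196107835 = 24592.38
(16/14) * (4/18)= 16/63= 0.25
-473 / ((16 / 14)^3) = -162239 / 512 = -316.87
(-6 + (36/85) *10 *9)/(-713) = -546/12121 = -0.05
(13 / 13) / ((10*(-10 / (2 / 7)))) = -1 / 350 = -0.00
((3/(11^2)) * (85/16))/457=0.00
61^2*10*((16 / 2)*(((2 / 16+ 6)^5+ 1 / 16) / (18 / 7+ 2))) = 36788430774795 / 65536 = 561346905.13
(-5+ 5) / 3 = 0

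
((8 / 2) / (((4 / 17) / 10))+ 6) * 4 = 704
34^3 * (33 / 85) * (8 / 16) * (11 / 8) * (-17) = -178341.90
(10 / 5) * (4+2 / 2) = 10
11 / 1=11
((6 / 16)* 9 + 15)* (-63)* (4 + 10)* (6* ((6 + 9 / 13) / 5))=-16919847 / 130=-130152.67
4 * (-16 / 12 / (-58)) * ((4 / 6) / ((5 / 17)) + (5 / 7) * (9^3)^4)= 169457721890504 / 9135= 18550380064.64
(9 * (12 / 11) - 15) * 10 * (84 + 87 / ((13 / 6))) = -919980 / 143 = -6433.43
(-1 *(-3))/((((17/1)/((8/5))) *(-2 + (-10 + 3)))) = -8/255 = -0.03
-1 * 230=-230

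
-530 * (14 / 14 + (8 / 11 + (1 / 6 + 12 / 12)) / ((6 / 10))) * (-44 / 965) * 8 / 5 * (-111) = -51644896 / 2895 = -17839.34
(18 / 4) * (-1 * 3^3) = -243 / 2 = -121.50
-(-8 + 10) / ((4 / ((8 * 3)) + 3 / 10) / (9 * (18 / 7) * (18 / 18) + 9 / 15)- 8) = 4986 / 19895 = 0.25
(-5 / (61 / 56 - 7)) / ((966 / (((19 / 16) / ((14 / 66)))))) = 1045 / 213164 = 0.00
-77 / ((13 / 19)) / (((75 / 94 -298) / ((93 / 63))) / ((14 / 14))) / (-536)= -304513 / 291997524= -0.00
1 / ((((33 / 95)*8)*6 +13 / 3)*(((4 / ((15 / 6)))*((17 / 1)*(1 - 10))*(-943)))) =475 / 2303462328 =0.00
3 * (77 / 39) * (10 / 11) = 70 / 13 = 5.38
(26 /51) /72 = 13 /1836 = 0.01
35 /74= 0.47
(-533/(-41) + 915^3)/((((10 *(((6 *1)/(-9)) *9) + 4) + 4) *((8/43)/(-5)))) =20587886365/52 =395920891.63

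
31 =31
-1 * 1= -1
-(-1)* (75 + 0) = 75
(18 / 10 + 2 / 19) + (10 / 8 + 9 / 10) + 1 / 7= 4.20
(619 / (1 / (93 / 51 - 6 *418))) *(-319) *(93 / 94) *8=3129571236660 / 799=3916860120.98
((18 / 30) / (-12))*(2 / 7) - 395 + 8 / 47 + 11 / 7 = -393.27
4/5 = 0.80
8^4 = 4096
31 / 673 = 0.05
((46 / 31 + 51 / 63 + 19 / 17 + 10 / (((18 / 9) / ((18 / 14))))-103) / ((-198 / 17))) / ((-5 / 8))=-4124024 / 322245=-12.80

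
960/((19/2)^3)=7680/6859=1.12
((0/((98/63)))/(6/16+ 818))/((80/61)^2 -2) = 0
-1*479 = -479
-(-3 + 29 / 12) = 7 / 12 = 0.58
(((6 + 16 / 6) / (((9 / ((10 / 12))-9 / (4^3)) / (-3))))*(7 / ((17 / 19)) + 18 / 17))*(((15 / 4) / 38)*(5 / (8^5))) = -245375 / 752130048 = -0.00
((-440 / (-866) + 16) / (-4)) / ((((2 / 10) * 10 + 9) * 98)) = -1787 / 466774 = -0.00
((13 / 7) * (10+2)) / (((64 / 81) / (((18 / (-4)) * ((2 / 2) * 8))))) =-1015.39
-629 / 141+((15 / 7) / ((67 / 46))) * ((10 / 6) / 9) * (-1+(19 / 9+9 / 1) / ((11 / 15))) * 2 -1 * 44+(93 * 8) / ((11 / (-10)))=-4694778163 / 6546771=-717.11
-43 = -43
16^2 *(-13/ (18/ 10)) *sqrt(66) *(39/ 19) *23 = -4975360 *sqrt(66)/ 57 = -709123.08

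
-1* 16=-16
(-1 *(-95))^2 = 9025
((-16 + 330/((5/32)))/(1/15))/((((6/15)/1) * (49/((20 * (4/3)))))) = 2096000/49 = 42775.51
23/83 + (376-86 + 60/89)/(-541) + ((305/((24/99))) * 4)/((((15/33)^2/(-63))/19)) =-1165168308249157/39963670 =-29155688.36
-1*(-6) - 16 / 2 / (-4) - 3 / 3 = 7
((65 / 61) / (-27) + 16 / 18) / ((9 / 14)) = 19586 / 14823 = 1.32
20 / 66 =10 / 33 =0.30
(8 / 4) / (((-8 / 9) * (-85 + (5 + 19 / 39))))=351 / 12404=0.03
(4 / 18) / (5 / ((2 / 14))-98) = -2 / 567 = -0.00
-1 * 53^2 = -2809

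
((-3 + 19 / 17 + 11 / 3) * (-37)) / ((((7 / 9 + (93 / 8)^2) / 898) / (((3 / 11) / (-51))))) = 2.33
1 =1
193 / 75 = 2.57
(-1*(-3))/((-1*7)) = -3/7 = -0.43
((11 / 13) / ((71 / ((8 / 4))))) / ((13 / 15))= 330 / 11999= 0.03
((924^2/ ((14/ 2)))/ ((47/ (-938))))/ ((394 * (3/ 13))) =-247879632/ 9259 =-26771.75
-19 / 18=-1.06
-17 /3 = -5.67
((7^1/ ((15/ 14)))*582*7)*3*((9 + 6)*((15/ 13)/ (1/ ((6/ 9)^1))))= 921350.77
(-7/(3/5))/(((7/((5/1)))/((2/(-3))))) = 50/9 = 5.56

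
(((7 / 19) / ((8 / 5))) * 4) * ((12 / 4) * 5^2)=2625 / 38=69.08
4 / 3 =1.33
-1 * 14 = -14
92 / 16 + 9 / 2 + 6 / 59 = 2443 / 236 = 10.35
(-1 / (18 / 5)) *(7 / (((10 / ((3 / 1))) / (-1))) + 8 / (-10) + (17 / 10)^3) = -671 / 1200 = -0.56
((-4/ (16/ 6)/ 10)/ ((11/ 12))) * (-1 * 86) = 774/ 55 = 14.07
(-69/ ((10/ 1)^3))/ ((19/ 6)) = -207/ 9500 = -0.02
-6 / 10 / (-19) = 3 / 95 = 0.03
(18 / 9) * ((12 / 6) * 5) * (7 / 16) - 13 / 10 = 149 / 20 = 7.45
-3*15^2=-675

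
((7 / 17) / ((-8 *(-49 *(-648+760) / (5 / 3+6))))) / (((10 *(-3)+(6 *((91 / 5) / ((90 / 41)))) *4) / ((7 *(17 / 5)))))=115 / 11355904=0.00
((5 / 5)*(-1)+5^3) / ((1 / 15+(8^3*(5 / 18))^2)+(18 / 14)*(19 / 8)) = 2812320 / 458822767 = 0.01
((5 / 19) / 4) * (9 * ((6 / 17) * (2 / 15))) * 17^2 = 153 / 19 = 8.05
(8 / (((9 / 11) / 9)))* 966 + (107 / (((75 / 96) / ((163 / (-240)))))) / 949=30252187118 / 355875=85007.90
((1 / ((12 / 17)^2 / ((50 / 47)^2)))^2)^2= 1064416113433837890625 / 39993818057680363776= 26.61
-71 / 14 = -5.07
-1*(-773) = 773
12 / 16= 3 / 4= 0.75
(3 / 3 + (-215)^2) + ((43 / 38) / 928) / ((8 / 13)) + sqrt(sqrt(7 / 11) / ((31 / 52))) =2*11^(3 / 4)*sqrt(403)*7^(1 / 4) / 341 + 13040909871 / 282112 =46227.16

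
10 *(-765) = -7650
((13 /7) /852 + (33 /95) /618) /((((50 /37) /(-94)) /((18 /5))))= -834756519 /1215786250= -0.69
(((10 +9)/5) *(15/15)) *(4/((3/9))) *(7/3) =532/5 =106.40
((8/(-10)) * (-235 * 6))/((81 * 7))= 376/189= 1.99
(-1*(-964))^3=895841344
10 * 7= 70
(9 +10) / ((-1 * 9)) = -19 / 9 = -2.11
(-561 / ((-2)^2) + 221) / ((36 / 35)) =11305 / 144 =78.51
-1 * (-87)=87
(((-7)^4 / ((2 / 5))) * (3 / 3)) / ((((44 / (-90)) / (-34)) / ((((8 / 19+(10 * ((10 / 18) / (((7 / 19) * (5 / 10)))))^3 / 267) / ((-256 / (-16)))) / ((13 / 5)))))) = 243308702291375 / 235042236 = 1035170.13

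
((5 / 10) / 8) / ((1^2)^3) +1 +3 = 65 / 16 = 4.06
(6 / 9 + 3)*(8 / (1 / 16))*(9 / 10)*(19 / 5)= 1605.12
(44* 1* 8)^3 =43614208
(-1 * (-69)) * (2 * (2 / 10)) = 138 / 5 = 27.60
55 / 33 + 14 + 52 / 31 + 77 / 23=44260 / 2139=20.69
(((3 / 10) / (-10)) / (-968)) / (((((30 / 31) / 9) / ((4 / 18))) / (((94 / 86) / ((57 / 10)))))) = 1457 / 118628400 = 0.00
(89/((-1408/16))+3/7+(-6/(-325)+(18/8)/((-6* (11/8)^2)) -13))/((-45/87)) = 292978967/11011000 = 26.61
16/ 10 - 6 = -22/ 5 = -4.40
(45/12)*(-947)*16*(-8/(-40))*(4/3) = -15152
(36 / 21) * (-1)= -12 / 7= -1.71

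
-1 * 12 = -12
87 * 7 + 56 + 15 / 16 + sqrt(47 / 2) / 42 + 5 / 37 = sqrt(94) / 84 + 394315 / 592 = 666.19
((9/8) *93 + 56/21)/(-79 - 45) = -2575/2976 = -0.87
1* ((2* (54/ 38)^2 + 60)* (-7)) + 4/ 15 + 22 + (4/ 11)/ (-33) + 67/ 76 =-1114217329/ 2620860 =-425.13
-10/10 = -1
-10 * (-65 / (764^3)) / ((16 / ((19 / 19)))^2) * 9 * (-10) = -14625 / 28540399616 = -0.00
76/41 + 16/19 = 2100/779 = 2.70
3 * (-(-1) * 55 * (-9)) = -1485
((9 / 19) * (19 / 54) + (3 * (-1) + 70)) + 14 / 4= 212 / 3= 70.67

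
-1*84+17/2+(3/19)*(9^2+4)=-2359/38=-62.08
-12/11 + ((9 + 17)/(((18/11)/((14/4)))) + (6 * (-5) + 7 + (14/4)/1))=3467/99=35.02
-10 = -10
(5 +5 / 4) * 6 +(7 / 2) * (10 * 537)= 37665 / 2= 18832.50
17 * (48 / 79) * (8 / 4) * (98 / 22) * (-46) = -3678528 / 869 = -4233.06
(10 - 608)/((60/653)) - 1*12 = -195607/30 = -6520.23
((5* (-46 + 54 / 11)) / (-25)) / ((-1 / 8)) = -3616 / 55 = -65.75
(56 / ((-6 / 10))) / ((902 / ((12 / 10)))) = -56 / 451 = -0.12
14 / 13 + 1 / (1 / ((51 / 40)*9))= 6527 / 520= 12.55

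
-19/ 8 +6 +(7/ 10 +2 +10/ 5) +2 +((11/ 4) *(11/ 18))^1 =2161/ 180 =12.01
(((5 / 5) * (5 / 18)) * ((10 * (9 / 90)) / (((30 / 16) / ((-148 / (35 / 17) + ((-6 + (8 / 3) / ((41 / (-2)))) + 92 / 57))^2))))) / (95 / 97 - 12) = -1683640877780368 / 21456183434175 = -78.47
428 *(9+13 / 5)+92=25284 / 5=5056.80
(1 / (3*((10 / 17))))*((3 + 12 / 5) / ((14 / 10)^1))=153 / 70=2.19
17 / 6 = 2.83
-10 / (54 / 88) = -440 / 27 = -16.30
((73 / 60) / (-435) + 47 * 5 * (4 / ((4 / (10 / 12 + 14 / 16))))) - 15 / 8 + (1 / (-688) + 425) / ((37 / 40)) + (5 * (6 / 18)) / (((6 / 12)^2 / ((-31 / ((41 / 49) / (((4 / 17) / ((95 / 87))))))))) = 221566095954763 / 274958449650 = 805.82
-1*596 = -596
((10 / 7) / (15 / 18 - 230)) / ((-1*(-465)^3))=-4 / 64516134375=-0.00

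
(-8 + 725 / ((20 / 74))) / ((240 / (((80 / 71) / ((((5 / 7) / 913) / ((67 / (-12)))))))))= -763475251 / 8520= -89609.77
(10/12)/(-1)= -5/6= -0.83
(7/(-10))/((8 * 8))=-7/640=-0.01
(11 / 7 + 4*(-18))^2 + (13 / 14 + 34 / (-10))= 2429279 / 490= 4957.71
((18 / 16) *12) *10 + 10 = 145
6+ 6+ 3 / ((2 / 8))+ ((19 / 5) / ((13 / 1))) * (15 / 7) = 2241 / 91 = 24.63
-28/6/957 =-14/2871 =-0.00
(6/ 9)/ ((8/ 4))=1/ 3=0.33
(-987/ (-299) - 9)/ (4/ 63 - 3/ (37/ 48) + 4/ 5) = 2482515/ 1319188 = 1.88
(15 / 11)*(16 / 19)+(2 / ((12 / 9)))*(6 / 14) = 1.79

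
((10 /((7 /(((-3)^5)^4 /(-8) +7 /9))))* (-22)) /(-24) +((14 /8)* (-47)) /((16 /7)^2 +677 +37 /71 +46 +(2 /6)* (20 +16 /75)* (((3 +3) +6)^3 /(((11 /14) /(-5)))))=-4038026380013902753675 /7074905545008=-570753397.95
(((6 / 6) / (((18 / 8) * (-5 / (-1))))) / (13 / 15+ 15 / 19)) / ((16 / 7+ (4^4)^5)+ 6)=133 / 2724589813649460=0.00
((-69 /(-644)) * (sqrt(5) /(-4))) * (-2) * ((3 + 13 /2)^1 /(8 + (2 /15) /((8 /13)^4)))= 109440 * sqrt(5) /1920247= 0.13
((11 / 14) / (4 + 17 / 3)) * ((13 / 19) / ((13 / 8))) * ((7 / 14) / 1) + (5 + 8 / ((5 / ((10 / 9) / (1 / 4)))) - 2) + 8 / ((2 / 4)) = 906989 / 34713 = 26.13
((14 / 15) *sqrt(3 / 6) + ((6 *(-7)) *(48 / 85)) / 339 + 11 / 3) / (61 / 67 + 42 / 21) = 469 *sqrt(2) / 2925 + 6943813 / 5618925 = 1.46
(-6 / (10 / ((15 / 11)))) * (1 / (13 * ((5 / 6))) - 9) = 5211 / 715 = 7.29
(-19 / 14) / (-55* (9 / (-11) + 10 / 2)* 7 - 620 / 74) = 703 / 838320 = 0.00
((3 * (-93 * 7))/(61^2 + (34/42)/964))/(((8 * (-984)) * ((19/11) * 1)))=36241821/938887456624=0.00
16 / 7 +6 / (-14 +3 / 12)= 712 / 385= 1.85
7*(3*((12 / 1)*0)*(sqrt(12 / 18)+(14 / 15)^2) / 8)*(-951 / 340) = 0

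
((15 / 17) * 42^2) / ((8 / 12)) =39690 / 17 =2334.71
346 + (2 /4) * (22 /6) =2087 /6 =347.83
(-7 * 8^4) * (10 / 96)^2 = -2800 / 9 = -311.11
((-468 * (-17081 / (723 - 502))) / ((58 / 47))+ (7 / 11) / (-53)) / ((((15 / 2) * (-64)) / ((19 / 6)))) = -5519600377 / 28543680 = -193.37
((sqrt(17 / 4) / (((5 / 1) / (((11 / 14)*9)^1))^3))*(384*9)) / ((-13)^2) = 209584584*sqrt(17) / 7245875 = 119.26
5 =5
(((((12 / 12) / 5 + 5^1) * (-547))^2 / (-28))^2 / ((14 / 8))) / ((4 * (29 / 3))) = 7670858458425123 / 6216875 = 1233876900.92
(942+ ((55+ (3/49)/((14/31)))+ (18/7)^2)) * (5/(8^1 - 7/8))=13771420/19551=704.38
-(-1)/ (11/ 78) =78/ 11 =7.09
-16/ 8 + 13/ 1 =11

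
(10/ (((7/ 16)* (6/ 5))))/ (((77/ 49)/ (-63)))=-8400/ 11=-763.64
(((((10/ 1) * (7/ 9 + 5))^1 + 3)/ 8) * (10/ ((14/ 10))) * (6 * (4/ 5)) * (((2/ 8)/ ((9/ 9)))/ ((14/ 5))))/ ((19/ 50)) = 341875/ 5586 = 61.20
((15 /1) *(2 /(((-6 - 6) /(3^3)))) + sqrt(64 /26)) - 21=-177 /2 + 4 *sqrt(26) /13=-86.93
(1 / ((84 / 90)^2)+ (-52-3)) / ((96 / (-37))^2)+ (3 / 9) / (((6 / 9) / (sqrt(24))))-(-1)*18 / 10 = -55991951 / 9031680+ sqrt(6) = -3.75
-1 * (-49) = 49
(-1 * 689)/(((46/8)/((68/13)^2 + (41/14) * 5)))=-10534386/2093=-5033.15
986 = 986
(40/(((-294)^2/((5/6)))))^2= 625/4202539929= 0.00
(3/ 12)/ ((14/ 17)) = 17/ 56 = 0.30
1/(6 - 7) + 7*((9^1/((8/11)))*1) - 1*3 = 661/8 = 82.62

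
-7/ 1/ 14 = -1/ 2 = -0.50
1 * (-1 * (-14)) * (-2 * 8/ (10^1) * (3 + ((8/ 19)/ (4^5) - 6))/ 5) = 10213/ 760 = 13.44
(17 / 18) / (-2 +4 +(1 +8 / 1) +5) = 17 / 288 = 0.06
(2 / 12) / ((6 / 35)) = 35 / 36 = 0.97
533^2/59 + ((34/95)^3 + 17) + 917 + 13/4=1163936134869/202340500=5752.36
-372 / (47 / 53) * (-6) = 2516.94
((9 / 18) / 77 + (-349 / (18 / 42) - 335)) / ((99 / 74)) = -19646593 / 22869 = -859.09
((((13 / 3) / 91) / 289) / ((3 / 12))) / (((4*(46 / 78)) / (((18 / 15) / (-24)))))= -13 / 930580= -0.00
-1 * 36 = -36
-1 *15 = -15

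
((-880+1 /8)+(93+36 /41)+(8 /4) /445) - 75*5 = -169458459 /145960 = -1160.99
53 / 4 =13.25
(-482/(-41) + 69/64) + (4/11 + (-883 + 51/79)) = -1981899487/2280256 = -869.16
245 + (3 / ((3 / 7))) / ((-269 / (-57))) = 66304 / 269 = 246.48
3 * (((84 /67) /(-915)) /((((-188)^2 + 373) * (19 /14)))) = -1176 /13867661005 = -0.00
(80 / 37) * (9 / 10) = 72 / 37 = 1.95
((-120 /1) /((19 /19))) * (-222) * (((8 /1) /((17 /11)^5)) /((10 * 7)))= 3432318912 /9938999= 345.34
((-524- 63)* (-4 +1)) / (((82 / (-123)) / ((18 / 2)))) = -23773.50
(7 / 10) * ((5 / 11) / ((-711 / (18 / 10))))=-7 / 8690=-0.00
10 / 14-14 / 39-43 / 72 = -1585 / 6552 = -0.24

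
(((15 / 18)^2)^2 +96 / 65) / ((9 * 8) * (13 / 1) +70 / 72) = 165041 / 78930540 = 0.00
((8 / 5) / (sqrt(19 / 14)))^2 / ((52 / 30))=1344 / 1235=1.09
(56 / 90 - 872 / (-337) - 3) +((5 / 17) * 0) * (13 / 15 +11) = 0.21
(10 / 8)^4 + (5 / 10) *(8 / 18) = 6137 / 2304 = 2.66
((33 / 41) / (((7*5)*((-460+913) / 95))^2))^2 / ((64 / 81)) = 141919569 / 134291225367659584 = 0.00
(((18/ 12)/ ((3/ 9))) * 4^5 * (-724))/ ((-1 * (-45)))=-370688/ 5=-74137.60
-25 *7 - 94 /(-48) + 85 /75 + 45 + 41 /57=-287711 /2280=-126.19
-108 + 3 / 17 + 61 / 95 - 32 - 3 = -229623 / 1615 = -142.18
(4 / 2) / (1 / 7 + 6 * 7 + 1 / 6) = 84 / 1777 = 0.05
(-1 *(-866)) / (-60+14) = -433 / 23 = -18.83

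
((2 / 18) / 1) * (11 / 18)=11 / 162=0.07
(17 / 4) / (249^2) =17 / 248004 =0.00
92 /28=23 /7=3.29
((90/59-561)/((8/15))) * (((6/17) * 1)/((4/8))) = -1485405/2006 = -740.48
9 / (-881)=-0.01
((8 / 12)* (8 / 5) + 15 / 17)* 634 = 315098 / 255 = 1235.68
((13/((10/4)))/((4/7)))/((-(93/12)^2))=-728/4805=-0.15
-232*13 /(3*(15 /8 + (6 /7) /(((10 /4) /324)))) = -64960 /7299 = -8.90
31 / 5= 6.20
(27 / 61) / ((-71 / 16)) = -432 / 4331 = -0.10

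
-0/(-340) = 0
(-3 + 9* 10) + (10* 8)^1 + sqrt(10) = sqrt(10) + 167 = 170.16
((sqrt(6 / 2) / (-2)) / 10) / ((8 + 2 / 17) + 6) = -17 * sqrt(3) / 4800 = -0.01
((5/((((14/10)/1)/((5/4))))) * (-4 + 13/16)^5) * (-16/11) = 43128156375/20185088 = 2136.63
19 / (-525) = -19 / 525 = -0.04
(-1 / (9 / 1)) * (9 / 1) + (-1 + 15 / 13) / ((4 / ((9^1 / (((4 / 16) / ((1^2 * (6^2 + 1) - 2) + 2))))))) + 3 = 692 / 13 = 53.23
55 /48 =1.15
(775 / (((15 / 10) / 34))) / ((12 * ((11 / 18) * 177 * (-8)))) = -13175 / 7788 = -1.69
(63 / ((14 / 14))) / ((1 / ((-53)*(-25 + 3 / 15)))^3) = 17882705058624 / 125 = 143061640468.99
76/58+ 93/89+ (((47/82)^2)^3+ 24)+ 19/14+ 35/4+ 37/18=1905789152814320603/49432396793556672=38.55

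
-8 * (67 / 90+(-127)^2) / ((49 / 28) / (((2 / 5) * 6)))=-92907328 / 525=-176966.34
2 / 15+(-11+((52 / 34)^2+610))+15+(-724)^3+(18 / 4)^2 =-6580578331393 / 17340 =-379502787.28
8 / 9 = 0.89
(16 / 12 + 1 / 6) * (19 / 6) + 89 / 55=1401 / 220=6.37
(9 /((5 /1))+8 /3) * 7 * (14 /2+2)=1407 /5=281.40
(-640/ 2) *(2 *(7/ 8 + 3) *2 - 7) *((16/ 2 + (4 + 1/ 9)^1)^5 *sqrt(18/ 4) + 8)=-20925285786640 *sqrt(2)/ 19683 - 21760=-1503492925.78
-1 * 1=-1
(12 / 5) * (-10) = -24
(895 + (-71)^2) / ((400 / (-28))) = -10388 / 25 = -415.52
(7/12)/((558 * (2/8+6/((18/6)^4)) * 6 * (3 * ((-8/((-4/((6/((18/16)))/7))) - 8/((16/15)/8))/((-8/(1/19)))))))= 133/285510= 0.00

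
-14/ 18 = -7/ 9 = -0.78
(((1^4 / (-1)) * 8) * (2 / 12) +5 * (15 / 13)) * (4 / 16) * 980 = 42385 / 39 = 1086.79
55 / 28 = 1.96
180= 180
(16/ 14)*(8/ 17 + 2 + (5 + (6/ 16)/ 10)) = 10211/ 1190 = 8.58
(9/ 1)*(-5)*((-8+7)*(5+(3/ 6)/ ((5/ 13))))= 567/ 2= 283.50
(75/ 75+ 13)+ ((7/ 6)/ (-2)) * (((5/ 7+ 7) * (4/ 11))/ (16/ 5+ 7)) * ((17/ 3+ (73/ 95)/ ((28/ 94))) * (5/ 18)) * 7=730841/ 63954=11.43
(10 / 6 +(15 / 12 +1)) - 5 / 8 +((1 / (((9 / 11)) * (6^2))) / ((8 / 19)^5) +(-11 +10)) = 51567329 / 10616832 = 4.86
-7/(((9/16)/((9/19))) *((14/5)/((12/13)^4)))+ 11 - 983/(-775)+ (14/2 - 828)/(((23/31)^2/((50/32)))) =-8257130459506417/3559625976400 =-2319.66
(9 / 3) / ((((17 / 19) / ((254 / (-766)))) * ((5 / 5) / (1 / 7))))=-7239 / 45577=-0.16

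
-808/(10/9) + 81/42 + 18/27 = -152167/210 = -724.60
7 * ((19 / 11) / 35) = 19 / 55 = 0.35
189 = 189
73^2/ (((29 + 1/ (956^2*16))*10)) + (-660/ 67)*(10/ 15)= 1677569738984/ 142062212175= 11.81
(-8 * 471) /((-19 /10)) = 37680 /19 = 1983.16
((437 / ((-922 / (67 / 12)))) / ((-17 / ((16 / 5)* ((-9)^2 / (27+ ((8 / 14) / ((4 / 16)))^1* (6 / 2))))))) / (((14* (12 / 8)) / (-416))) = -73080384 / 3095615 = -23.61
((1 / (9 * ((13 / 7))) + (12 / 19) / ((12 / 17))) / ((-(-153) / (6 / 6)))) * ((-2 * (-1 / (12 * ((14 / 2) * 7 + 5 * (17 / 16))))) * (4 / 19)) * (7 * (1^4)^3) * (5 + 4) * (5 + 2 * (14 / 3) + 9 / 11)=237664000 / 61772752899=0.00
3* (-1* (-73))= 219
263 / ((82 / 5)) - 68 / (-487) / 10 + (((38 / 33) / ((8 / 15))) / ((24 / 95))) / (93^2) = 14636230803211 / 911827398240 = 16.05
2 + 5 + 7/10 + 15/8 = 383/40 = 9.58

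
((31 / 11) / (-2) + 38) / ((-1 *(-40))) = 0.91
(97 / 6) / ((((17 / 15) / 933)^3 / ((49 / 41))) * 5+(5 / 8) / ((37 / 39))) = 128545529944551300 / 5238167725935293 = 24.54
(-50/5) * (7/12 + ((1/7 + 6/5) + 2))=-1649/42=-39.26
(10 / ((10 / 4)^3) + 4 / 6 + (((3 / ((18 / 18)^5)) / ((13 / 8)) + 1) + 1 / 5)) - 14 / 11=33034 / 10725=3.08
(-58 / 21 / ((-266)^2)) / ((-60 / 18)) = 29 / 2476460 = 0.00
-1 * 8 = -8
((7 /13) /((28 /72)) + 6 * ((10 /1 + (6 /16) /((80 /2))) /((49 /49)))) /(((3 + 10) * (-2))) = -127797 /54080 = -2.36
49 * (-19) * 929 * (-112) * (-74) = -7168282912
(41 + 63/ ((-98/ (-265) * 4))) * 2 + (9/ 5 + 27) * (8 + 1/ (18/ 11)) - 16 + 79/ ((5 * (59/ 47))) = 3401179/ 8260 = 411.77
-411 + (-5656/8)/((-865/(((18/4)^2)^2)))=-1049613/13840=-75.84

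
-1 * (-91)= 91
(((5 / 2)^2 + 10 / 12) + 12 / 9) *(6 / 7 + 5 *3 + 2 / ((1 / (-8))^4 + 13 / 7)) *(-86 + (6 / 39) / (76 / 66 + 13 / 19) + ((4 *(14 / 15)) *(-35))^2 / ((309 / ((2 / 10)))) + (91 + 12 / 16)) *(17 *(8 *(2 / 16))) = 152311188761943572713 / 3722968276045200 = 40911.22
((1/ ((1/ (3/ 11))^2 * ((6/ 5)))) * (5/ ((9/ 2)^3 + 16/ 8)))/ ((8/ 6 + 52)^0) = 60/ 18029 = 0.00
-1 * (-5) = 5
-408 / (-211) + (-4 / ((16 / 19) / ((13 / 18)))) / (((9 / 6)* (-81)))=1.96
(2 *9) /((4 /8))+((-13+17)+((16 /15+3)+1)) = 676 /15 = 45.07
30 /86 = 15 /43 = 0.35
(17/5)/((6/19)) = 10.77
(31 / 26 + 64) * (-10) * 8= -67800 / 13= -5215.38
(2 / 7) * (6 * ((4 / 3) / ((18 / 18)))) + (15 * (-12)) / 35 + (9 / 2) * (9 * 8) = 2248 / 7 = 321.14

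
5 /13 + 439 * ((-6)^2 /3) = 5268.38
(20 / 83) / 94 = 10 / 3901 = 0.00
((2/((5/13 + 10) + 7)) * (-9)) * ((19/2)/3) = -741/226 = -3.28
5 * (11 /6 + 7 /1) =265 /6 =44.17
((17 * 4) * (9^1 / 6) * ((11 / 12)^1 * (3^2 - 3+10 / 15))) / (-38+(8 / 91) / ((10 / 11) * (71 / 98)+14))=-96036655 / 5853717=-16.41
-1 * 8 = -8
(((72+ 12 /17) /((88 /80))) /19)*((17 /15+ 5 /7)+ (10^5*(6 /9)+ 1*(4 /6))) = 5768217536 /24871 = 231925.44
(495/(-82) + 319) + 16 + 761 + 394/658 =29421187/26978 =1090.56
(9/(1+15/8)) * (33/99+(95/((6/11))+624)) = 2499.65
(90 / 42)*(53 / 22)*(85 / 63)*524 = 5901550 / 1617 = 3649.69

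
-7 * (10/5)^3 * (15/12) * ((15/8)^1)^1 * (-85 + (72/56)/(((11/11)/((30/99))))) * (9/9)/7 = 1586.44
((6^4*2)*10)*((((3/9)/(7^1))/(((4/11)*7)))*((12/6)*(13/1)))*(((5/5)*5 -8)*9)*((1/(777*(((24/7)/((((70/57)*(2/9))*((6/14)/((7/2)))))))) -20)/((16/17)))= 1744197161850/241129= 7233460.77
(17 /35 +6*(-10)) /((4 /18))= -18747 /70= -267.81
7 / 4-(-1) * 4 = 23 / 4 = 5.75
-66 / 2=-33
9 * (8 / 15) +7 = 59 / 5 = 11.80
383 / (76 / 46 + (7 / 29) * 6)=255461 / 2068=123.53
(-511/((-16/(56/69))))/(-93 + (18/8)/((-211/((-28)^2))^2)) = -159251617/380531826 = -0.42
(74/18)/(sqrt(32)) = 0.73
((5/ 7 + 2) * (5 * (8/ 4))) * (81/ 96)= 2565/ 112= 22.90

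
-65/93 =-0.70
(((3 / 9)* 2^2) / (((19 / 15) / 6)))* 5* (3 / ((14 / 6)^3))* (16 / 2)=388800 / 6517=59.66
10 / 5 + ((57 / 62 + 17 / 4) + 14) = 2625 / 124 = 21.17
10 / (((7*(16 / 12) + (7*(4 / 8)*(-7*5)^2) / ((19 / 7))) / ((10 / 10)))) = 0.01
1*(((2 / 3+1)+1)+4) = 20 / 3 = 6.67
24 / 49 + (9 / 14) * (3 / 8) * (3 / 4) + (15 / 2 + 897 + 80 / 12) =8578565 / 9408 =911.84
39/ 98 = 0.40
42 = 42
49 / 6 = 8.17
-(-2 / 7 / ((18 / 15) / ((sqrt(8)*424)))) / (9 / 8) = 33920*sqrt(2) / 189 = 253.81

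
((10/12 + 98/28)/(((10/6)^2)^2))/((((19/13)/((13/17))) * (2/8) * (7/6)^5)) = 1845058176/3392913125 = 0.54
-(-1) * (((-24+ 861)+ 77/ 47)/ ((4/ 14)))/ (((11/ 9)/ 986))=1224221544/ 517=2367933.35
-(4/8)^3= -0.12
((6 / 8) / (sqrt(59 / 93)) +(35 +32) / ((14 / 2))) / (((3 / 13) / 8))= 26 * sqrt(5487) / 59 +6968 / 21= 364.45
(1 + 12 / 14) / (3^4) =13 / 567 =0.02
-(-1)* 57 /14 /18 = 0.23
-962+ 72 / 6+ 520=-430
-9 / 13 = -0.69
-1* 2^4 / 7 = -16 / 7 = -2.29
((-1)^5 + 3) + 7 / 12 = 31 / 12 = 2.58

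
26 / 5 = 5.20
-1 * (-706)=706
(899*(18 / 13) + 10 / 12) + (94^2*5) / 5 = 786365 / 78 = 10081.60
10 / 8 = 5 / 4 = 1.25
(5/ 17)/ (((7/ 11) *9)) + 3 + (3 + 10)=17191/ 1071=16.05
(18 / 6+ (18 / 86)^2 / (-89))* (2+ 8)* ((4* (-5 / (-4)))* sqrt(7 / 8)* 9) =55530225* sqrt(14) / 164561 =1262.60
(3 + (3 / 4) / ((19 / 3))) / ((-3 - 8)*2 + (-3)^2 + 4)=-79 / 228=-0.35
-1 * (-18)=18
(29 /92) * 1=29 /92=0.32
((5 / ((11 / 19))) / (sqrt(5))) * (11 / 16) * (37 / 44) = 703 * sqrt(5) / 704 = 2.23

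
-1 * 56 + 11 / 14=-773 / 14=-55.21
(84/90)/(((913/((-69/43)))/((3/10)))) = -483/981475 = -0.00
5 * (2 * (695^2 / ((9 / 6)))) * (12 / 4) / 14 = 4830250 / 7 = 690035.71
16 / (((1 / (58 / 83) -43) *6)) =-464 / 7233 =-0.06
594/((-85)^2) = 594/7225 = 0.08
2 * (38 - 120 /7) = 292 /7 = 41.71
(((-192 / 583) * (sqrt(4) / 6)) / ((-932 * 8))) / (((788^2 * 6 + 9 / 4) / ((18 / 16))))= 3 / 674787703645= 0.00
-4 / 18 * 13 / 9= -26 / 81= -0.32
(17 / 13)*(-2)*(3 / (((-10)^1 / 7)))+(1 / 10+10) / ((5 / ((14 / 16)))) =37751 / 5200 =7.26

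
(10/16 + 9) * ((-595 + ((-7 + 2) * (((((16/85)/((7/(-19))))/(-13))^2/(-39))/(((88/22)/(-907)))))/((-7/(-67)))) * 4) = -21396193792061/933351510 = -22924.05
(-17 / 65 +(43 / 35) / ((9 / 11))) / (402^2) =2539 / 330884190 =0.00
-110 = -110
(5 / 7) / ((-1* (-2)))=0.36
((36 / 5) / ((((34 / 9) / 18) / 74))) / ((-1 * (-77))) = 215784 / 6545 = 32.97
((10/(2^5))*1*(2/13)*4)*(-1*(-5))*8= 100/13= 7.69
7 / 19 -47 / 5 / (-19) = 82 / 95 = 0.86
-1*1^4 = -1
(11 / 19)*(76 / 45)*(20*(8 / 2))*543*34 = 1444138.67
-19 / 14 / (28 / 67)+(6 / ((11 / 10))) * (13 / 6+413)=9750717 / 4312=2261.30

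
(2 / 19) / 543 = 2 / 10317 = 0.00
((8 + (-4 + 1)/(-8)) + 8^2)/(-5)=-579/40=-14.48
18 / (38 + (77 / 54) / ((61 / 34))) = 29646 / 63895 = 0.46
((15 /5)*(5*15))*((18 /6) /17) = 675 /17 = 39.71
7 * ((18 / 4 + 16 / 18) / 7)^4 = 2.46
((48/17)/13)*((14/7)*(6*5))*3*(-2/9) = -1920/221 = -8.69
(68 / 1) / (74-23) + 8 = 28 / 3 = 9.33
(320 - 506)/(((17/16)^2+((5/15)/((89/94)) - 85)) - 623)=12713472/48291989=0.26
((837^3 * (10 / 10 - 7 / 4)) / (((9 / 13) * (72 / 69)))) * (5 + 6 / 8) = -448056610209 / 128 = -3500442267.26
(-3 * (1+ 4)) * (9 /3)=-45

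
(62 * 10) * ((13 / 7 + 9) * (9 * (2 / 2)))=424080 / 7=60582.86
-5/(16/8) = -5/2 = -2.50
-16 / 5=-3.20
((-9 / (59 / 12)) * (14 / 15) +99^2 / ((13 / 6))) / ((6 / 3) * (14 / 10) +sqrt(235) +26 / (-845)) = -624283848 / 11333605 +225435834 * sqrt(235) / 11333605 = 249.84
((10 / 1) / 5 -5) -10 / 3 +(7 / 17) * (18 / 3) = -197 / 51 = -3.86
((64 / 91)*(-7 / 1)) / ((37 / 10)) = -640 / 481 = -1.33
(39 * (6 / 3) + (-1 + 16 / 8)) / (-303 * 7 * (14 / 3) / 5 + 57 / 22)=-8690 / 217471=-0.04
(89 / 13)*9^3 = 64881 / 13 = 4990.85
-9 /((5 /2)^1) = -18 /5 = -3.60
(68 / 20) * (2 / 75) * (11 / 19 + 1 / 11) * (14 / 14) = 952 / 15675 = 0.06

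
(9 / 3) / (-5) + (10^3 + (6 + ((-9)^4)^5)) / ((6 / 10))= 303941636476423245166 / 15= 20262775765094883011.07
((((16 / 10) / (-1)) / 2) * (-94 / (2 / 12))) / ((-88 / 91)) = -25662 / 55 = -466.58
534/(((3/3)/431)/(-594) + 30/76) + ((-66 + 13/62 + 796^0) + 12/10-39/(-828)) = 25867684529/20063820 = 1289.27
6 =6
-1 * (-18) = 18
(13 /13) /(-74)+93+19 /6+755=851.15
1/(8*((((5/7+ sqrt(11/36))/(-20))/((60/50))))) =-3780/361+ 882*sqrt(11)/361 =-2.37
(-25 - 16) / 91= -41 / 91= -0.45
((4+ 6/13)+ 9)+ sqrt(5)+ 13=sqrt(5)+ 344/13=28.70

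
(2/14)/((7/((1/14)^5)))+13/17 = 342593905/448007392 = 0.76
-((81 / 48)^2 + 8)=-10.85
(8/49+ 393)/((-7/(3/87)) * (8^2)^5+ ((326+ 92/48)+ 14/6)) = -77060/42722039628583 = -0.00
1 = 1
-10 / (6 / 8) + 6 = -22 / 3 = -7.33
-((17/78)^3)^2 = -24137569/225199600704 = -0.00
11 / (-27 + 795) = 11 / 768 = 0.01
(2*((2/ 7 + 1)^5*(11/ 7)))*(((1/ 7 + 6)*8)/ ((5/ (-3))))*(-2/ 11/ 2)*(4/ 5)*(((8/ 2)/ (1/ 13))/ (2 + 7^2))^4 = 44005867536384/ 1719578372575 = 25.59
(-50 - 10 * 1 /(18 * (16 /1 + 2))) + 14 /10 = -39391 /810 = -48.63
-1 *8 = -8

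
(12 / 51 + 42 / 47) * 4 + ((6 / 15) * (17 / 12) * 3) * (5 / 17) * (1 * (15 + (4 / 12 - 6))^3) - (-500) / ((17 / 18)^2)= 356321080 / 366741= 971.59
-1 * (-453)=453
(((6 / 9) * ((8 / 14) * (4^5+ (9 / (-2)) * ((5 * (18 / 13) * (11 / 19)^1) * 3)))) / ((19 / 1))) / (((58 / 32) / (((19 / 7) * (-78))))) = -61328128 / 26999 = -2271.50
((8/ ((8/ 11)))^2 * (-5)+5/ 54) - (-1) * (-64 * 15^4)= -174992665/ 54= -3240604.91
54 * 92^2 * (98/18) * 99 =246353184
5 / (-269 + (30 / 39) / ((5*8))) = -260 / 13987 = -0.02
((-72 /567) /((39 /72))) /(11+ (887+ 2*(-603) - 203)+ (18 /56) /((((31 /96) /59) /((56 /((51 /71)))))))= -0.00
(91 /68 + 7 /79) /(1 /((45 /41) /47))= 344925 /10351844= 0.03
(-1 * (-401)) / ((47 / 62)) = 24862 / 47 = 528.98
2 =2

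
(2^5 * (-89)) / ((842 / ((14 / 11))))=-19936 / 4631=-4.30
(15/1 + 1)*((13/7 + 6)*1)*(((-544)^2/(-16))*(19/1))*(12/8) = -463879680/7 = -66268525.71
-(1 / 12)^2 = -1 / 144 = -0.01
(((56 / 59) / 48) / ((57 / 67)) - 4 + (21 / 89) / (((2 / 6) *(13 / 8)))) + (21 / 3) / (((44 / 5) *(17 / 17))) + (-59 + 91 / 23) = -682666292861 / 11813048676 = -57.79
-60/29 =-2.07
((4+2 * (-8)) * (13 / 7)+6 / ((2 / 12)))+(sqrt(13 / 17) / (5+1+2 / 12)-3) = 6 * sqrt(221) / 629+75 / 7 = 10.86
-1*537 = -537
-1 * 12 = -12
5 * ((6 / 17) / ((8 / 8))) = 1.76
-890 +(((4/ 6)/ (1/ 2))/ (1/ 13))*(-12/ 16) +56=-847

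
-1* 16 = -16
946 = 946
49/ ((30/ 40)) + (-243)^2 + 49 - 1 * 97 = 177199/ 3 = 59066.33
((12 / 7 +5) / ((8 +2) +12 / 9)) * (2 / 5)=141 / 595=0.24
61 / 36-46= -1595 / 36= -44.31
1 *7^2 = 49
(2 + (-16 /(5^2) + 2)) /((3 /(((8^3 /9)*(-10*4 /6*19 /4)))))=-272384 /135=-2017.66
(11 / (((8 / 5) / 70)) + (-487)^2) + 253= 951613 / 4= 237903.25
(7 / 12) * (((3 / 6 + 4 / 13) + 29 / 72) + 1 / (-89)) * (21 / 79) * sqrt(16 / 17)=4895149 * sqrt(17) / 111877272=0.18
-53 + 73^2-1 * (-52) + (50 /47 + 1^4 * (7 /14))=500979 /94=5329.56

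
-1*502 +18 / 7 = -499.43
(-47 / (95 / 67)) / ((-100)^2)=-3149 / 950000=-0.00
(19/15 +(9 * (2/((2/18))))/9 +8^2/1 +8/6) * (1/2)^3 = 423/40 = 10.58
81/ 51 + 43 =758/ 17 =44.59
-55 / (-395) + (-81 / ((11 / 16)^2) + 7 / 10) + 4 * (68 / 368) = -373302961 / 2198570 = -169.79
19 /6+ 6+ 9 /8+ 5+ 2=415 /24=17.29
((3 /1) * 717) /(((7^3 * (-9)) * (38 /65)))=-15535 /13034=-1.19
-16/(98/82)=-656/49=-13.39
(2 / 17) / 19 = 2 / 323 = 0.01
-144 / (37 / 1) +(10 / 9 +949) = 315091 / 333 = 946.22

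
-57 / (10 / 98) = -2793 / 5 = -558.60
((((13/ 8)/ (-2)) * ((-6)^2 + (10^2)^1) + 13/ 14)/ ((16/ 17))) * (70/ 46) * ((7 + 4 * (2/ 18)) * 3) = -3956.58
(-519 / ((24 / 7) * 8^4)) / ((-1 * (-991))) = -1211 / 32473088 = -0.00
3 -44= -41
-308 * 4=-1232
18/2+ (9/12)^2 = 153/16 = 9.56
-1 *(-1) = 1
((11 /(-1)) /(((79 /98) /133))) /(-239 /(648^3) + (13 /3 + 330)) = -39011748830208 /7186737562687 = -5.43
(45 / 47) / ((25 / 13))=117 / 235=0.50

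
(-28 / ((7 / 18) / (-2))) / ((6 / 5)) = 120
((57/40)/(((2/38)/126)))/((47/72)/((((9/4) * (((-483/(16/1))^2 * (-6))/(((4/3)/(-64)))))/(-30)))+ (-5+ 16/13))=-50282040496779/55555931260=-905.07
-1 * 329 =-329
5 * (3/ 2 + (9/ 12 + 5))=145/ 4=36.25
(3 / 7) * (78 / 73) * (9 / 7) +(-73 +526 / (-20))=-3530901 / 35770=-98.71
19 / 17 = 1.12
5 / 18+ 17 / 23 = 421 / 414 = 1.02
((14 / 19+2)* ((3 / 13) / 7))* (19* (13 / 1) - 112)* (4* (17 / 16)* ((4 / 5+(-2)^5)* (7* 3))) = -33917.68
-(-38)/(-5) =-38/5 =-7.60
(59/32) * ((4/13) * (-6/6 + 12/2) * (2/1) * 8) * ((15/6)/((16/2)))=1475/104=14.18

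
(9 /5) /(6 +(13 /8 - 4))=72 /145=0.50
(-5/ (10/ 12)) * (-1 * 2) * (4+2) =72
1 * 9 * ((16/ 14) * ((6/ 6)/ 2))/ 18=2/ 7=0.29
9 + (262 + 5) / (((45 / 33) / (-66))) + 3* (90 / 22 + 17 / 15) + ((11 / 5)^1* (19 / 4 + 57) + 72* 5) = -2728501 / 220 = -12402.28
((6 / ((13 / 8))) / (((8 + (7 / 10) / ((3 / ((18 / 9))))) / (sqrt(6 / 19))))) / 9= 80 * sqrt(114) / 31369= 0.03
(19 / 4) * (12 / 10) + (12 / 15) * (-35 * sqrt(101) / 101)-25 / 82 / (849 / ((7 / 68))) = 134918809 / 23670120-28 * sqrt(101) / 101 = 2.91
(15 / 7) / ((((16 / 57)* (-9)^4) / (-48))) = -95 / 1701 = -0.06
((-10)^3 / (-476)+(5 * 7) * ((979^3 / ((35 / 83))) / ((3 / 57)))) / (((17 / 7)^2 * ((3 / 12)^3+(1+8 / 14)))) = 552208114490121152 / 3493143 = 158083455069.01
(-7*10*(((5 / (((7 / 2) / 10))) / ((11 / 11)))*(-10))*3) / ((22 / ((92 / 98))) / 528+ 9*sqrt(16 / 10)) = -8114400000 / 789780763+ 658160640000*sqrt(10) / 789780763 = 2625.00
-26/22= -13/11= -1.18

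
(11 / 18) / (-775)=-11 / 13950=-0.00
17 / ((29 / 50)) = 850 / 29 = 29.31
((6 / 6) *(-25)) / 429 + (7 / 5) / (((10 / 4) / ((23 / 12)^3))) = 11999167 / 3088800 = 3.88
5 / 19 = 0.26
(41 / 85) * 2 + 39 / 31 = 5857 / 2635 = 2.22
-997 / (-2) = 997 / 2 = 498.50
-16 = -16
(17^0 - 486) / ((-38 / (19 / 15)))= 97 / 6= 16.17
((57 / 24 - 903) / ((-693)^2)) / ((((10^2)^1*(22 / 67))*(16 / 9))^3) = -354599577 / 37612892979200000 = -0.00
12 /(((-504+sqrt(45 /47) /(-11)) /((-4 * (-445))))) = -6802561920 /160509883+78320 * sqrt(235) /160509883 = -42.37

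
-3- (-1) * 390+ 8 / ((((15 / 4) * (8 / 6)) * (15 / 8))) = 387.85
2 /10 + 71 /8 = 363 /40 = 9.08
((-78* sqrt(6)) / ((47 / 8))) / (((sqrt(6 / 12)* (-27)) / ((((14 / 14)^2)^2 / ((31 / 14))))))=5824* sqrt(3) / 13113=0.77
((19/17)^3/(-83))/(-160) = 6859/65244640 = 0.00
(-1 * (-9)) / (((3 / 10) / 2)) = 60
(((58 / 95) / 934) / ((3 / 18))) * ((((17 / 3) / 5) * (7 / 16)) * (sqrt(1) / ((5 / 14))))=24157 / 4436500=0.01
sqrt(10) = 3.16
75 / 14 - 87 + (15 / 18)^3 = -122569 / 1512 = -81.06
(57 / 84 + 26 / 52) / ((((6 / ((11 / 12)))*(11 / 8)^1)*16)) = 11 / 1344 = 0.01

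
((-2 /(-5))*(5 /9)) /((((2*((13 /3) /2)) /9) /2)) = 12 /13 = 0.92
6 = 6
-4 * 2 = -8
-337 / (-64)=337 / 64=5.27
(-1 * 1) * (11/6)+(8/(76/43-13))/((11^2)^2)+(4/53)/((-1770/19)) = -135197706047/73709675270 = -1.83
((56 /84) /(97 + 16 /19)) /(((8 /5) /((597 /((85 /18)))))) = 0.54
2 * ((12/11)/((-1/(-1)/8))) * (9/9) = 17.45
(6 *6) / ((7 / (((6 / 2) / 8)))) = 27 / 14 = 1.93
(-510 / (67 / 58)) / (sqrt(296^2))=-7395 / 4958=-1.49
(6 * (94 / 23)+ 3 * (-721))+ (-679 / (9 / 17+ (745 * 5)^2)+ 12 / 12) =-11596609804197 / 5425369582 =-2137.48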